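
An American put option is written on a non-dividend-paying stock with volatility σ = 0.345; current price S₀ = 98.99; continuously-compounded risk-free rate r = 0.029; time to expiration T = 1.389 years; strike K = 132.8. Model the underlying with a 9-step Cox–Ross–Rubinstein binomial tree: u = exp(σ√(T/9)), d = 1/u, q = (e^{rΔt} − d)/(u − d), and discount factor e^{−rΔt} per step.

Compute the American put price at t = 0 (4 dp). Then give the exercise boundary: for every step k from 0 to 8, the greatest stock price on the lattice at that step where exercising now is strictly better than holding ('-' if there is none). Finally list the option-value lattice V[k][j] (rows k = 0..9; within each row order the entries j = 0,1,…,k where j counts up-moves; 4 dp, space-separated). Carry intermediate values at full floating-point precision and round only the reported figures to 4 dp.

price = 37.7179
boundary = - - 75.4862 65.9183 75.4862 86.4429 75.4862 86.4429 98.9900
tree:
37.7179
47.1488 27.9602
57.3138 36.6920 18.8610
66.8817 46.6439 26.3663 10.9920
75.2369 57.3138 35.6411 16.6703 5.0079
82.5331 66.8817 46.3571 24.4868 8.4474 1.3679
88.9044 75.2369 57.3138 34.5540 13.9240 2.6559 0.0000
94.4682 82.5331 66.8817 46.3571 22.2243 5.1569 0.0000 0.0000
99.3268 88.9044 75.2369 57.3138 33.8100 10.0130 0.0000 0.0000 0.0000
103.5696 94.4682 82.5331 66.8817 46.3571 19.4418 0.0000 0.0000 0.0000 0.0000

Δt=0.15433  u=1.14515  d=0.87325  q=0.48267  discount=0.99553
step 9 (expiry): payoffs max(K−S,0) = 103.5696 94.4682 82.5331 66.8817 46.3571 19.4418 0.0000 0.0000 0.0000 0.0000
step 8: (k=8,j=0): S=33.4732, (K−S)⁺=99.3268, hold=98.7338 ⇒ V=99.3268 exercise | (k=8,j=1): S=43.8956, (K−S)⁺=88.9044, hold=88.3114 ⇒ V=88.9044 exercise | (k=8,j=2): S=57.5631, (K−S)⁺=75.2369, hold=74.6438 ⇒ V=75.2369 exercise | (k=8,j=3): S=75.4862, (K−S)⁺=57.3138, hold=56.7207 ⇒ V=57.3138 exercise | (k=8,j=4): S=98.9900, (K−S)⁺=33.8100, hold=33.2170 ⇒ V=33.8100 exercise | (k=8,j=5): S=129.8120, (K−S)⁺=2.9880, hold=10.0130 ⇒ V=10.0130 continue | (k=8,j=6): S=170.2309, (K−S)⁺=0.0000, hold=0.0000 ⇒ V=0.0000 continue | (k=8,j=7): S=223.2348, (K−S)⁺=0.0000, hold=0.0000 ⇒ V=0.0000 continue | (k=8,j=8): S=292.7423, (K−S)⁺=0.0000, hold=0.0000 ⇒ V=0.0000 continue  boundary S*=98.9900
step 7: (k=7,j=0): S=38.3318, (K−S)⁺=94.4682, hold=93.8752 ⇒ V=94.4682 exercise | (k=7,j=1): S=50.2669, (K−S)⁺=82.5331, hold=81.9400 ⇒ V=82.5331 exercise | (k=7,j=2): S=65.9183, (K−S)⁺=66.8817, hold=66.2887 ⇒ V=66.8817 exercise | (k=7,j=3): S=86.4429, (K−S)⁺=46.3571, hold=45.7640 ⇒ V=46.3571 exercise | (k=7,j=4): S=113.3582, (K−S)⁺=19.4418, hold=22.2243 ⇒ V=22.2243 continue | (k=7,j=5): S=148.6540, (K−S)⁺=0.0000, hold=5.1569 ⇒ V=5.1569 continue | (k=7,j=6): S=194.9396, (K−S)⁺=0.0000, hold=0.0000 ⇒ V=0.0000 continue | (k=7,j=7): S=255.6370, (K−S)⁺=0.0000, hold=0.0000 ⇒ V=0.0000 continue  boundary S*=86.4429
step 6: (k=6,j=0): S=43.8956, (K−S)⁺=88.9044, hold=88.3114 ⇒ V=88.9044 exercise | (k=6,j=1): S=57.5631, (K−S)⁺=75.2369, hold=74.6438 ⇒ V=75.2369 exercise | (k=6,j=2): S=75.4862, (K−S)⁺=57.3138, hold=56.7207 ⇒ V=57.3138 exercise | (k=6,j=3): S=98.9900, (K−S)⁺=33.8100, hold=34.5540 ⇒ V=34.5540 continue | (k=6,j=4): S=129.8120, (K−S)⁺=2.9880, hold=13.9240 ⇒ V=13.9240 continue | (k=6,j=5): S=170.2309, (K−S)⁺=0.0000, hold=2.6559 ⇒ V=2.6559 continue | (k=6,j=6): S=223.2348, (K−S)⁺=0.0000, hold=0.0000 ⇒ V=0.0000 continue  boundary S*=75.4862
step 5: (k=5,j=0): S=50.2669, (K−S)⁺=82.5331, hold=81.9400 ⇒ V=82.5331 exercise | (k=5,j=1): S=65.9183, (K−S)⁺=66.8817, hold=66.2887 ⇒ V=66.8817 exercise | (k=5,j=2): S=86.4429, (K−S)⁺=46.3571, hold=46.1215 ⇒ V=46.3571 exercise | (k=5,j=3): S=113.3582, (K−S)⁺=19.4418, hold=24.4868 ⇒ V=24.4868 continue | (k=5,j=4): S=148.6540, (K−S)⁺=0.0000, hold=8.4474 ⇒ V=8.4474 continue | (k=5,j=5): S=194.9396, (K−S)⁺=0.0000, hold=1.3679 ⇒ V=1.3679 continue  boundary S*=86.4429
step 4: (k=4,j=0): S=57.5631, (K−S)⁺=75.2369, hold=74.6438 ⇒ V=75.2369 exercise | (k=4,j=1): S=75.4862, (K−S)⁺=57.3138, hold=56.7207 ⇒ V=57.3138 exercise | (k=4,j=2): S=98.9900, (K−S)⁺=33.8100, hold=35.6411 ⇒ V=35.6411 continue | (k=4,j=3): S=129.8120, (K−S)⁺=2.9880, hold=16.6703 ⇒ V=16.6703 continue | (k=4,j=4): S=170.2309, (K−S)⁺=0.0000, hold=5.0079 ⇒ V=5.0079 continue  boundary S*=75.4862
step 3: (k=3,j=0): S=65.9183, (K−S)⁺=66.8817, hold=66.2887 ⇒ V=66.8817 exercise | (k=3,j=1): S=86.4429, (K−S)⁺=46.3571, hold=46.6439 ⇒ V=46.6439 continue | (k=3,j=2): S=113.3582, (K−S)⁺=19.4418, hold=26.3663 ⇒ V=26.3663 continue | (k=3,j=3): S=148.6540, (K−S)⁺=0.0000, hold=10.9920 ⇒ V=10.9920 continue  boundary S*=65.9183
step 2: (k=2,j=0): S=75.4862, (K−S)⁺=57.3138, hold=56.8585 ⇒ V=57.3138 exercise | (k=2,j=1): S=98.9900, (K−S)⁺=33.8100, hold=36.6920 ⇒ V=36.6920 continue | (k=2,j=2): S=129.8120, (K−S)⁺=2.9880, hold=18.8610 ⇒ V=18.8610 continue  boundary S*=75.4862
step 1: (k=1,j=0): S=86.4429, (K−S)⁺=46.3571, hold=47.1488 ⇒ V=47.1488 continue | (k=1,j=1): S=113.3582, (K−S)⁺=19.4418, hold=27.9602 ⇒ V=27.9602 continue  boundary S*=-
step 0: (k=0,j=0): S=98.9900, (K−S)⁺=33.8100, hold=37.7179 ⇒ V=37.7179 continue  boundary S*=-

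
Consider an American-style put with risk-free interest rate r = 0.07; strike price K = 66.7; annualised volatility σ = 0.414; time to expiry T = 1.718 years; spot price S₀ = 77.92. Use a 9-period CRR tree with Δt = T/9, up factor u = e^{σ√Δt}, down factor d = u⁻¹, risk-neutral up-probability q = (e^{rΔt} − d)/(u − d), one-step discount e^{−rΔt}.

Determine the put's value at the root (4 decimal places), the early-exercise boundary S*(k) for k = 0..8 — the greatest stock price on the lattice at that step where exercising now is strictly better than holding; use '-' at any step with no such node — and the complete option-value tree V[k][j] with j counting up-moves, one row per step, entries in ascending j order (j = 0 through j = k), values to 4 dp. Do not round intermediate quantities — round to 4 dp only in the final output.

Δt=0.19089  u=1.19827  d=0.83454  q=0.49189  discount=0.98673
step 9 (expiry): payoffs max(K−S,0) = 51.4014 44.7334 35.1592 21.4120 1.6730 0.0000 0.0000 0.0000 0.0000 0.0000
step 8: (k=8,j=0): S=18.3319, (K−S)⁺=48.3681, hold=47.4828 ⇒ V=48.3681 exercise | (k=8,j=1): S=26.3219, (K−S)⁺=40.3781, hold=39.4927 ⇒ V=40.3781 exercise | (k=8,j=2): S=37.7945, (K−S)⁺=28.9055, hold=28.0202 ⇒ V=28.9055 exercise | (k=8,j=3): S=54.2673, (K−S)⁺=12.4327, hold=11.5473 ⇒ V=12.4327 exercise | (k=8,j=4): S=77.9200, (K−S)⁺=0.0000, hold=0.8388 ⇒ V=0.8388 continue | (k=8,j=5): S=111.8818, (K−S)⁺=0.0000, hold=0.0000 ⇒ V=0.0000 continue | (k=8,j=6): S=160.6459, (K−S)⁺=0.0000, hold=0.0000 ⇒ V=0.0000 continue | (k=8,j=7): S=230.6642, (K−S)⁺=0.0000, hold=0.0000 ⇒ V=0.0000 continue | (k=8,j=8): S=331.2002, (K−S)⁺=0.0000, hold=0.0000 ⇒ V=0.0000 continue  boundary S*=54.2673
step 7: (k=7,j=0): S=21.9666, (K−S)⁺=44.7334, hold=43.8481 ⇒ V=44.7334 exercise | (k=7,j=1): S=31.5408, (K−S)⁺=35.1592, hold=34.2739 ⇒ V=35.1592 exercise | (k=7,j=2): S=45.2880, (K−S)⁺=21.4120, hold=20.5266 ⇒ V=21.4120 exercise | (k=7,j=3): S=65.0270, (K−S)⁺=1.6730, hold=6.6405 ⇒ V=6.6405 continue | (k=7,j=4): S=93.3693, (K−S)⁺=0.0000, hold=0.4205 ⇒ V=0.4205 continue | (k=7,j=5): S=134.0647, (K−S)⁺=0.0000, hold=0.0000 ⇒ V=0.0000 continue | (k=7,j=6): S=192.4974, (K−S)⁺=0.0000, hold=0.0000 ⇒ V=0.0000 continue | (k=7,j=7): S=276.3983, (K−S)⁺=0.0000, hold=0.0000 ⇒ V=0.0000 continue  boundary S*=45.2880
step 6: (k=6,j=0): S=26.3219, (K−S)⁺=40.3781, hold=39.4927 ⇒ V=40.3781 exercise | (k=6,j=1): S=37.7945, (K−S)⁺=28.9055, hold=28.0202 ⇒ V=28.9055 exercise | (k=6,j=2): S=54.2673, (K−S)⁺=12.4327, hold=13.9583 ⇒ V=13.9583 continue | (k=6,j=3): S=77.9200, (K−S)⁺=0.0000, hold=3.5335 ⇒ V=3.5335 continue | (k=6,j=4): S=111.8818, (K−S)⁺=0.0000, hold=0.2108 ⇒ V=0.2108 continue | (k=6,j=5): S=160.6459, (K−S)⁺=0.0000, hold=0.0000 ⇒ V=0.0000 continue | (k=6,j=6): S=230.6642, (K−S)⁺=0.0000, hold=0.0000 ⇒ V=0.0000 continue  boundary S*=37.7945
step 5: (k=5,j=0): S=31.5408, (K−S)⁺=35.1592, hold=34.2739 ⇒ V=35.1592 exercise | (k=5,j=1): S=45.2880, (K−S)⁺=21.4120, hold=21.2671 ⇒ V=21.4120 exercise | (k=5,j=2): S=65.0270, (K−S)⁺=1.6730, hold=8.7133 ⇒ V=8.7133 continue | (k=5,j=3): S=93.3693, (K−S)⁺=0.0000, hold=1.8739 ⇒ V=1.8739 continue | (k=5,j=4): S=134.0647, (K−S)⁺=0.0000, hold=0.1057 ⇒ V=0.1057 continue | (k=5,j=5): S=192.4974, (K−S)⁺=0.0000, hold=0.0000 ⇒ V=0.0000 continue  boundary S*=45.2880
step 4: (k=4,j=0): S=37.7945, (K−S)⁺=28.9055, hold=28.0202 ⇒ V=28.9055 exercise | (k=4,j=1): S=54.2673, (K−S)⁺=12.4327, hold=14.9644 ⇒ V=14.9644 continue | (k=4,j=2): S=77.9200, (K−S)⁺=0.0000, hold=5.2781 ⇒ V=5.2781 continue | (k=4,j=3): S=111.8818, (K−S)⁺=0.0000, hold=0.9908 ⇒ V=0.9908 continue | (k=4,j=4): S=160.6459, (K−S)⁺=0.0000, hold=0.0530 ⇒ V=0.0530 continue  boundary S*=37.7945
step 3: (k=3,j=0): S=45.2880, (K−S)⁺=21.4120, hold=21.7554 ⇒ V=21.7554 continue | (k=3,j=1): S=65.0270, (K−S)⁺=1.6730, hold=10.0644 ⇒ V=10.0644 continue | (k=3,j=2): S=93.3693, (K−S)⁺=0.0000, hold=3.1272 ⇒ V=3.1272 continue | (k=3,j=3): S=134.0647, (K−S)⁺=0.0000, hold=0.5225 ⇒ V=0.5225 continue  boundary S*=-
step 2: (k=2,j=0): S=54.2673, (K−S)⁺=12.4327, hold=15.7924 ⇒ V=15.7924 continue | (k=2,j=1): S=77.9200, (K−S)⁺=0.0000, hold=6.5638 ⇒ V=6.5638 continue | (k=2,j=2): S=111.8818, (K−S)⁺=0.0000, hold=1.8215 ⇒ V=1.8215 continue  boundary S*=-
step 1: (k=1,j=0): S=65.0270, (K−S)⁺=1.6730, hold=11.1036 ⇒ V=11.1036 continue | (k=1,j=1): S=93.3693, (K−S)⁺=0.0000, hold=4.1750 ⇒ V=4.1750 continue  boundary S*=-
step 0: (k=0,j=0): S=77.9200, (K−S)⁺=0.0000, hold=7.5934 ⇒ V=7.5934 continue  boundary S*=-

price = 7.5934
boundary = - - - - 37.7945 45.2880 37.7945 45.2880 54.2673
tree:
7.5934
11.1036 4.1750
15.7924 6.5638 1.8215
21.7554 10.0644 3.1272 0.5225
28.9055 14.9644 5.2781 0.9908 0.0530
35.1592 21.4120 8.7133 1.8739 0.1057 0.0000
40.3781 28.9055 13.9583 3.5335 0.2108 0.0000 0.0000
44.7334 35.1592 21.4120 6.6405 0.4205 0.0000 0.0000 0.0000
48.3681 40.3781 28.9055 12.4327 0.8388 0.0000 0.0000 0.0000 0.0000
51.4014 44.7334 35.1592 21.4120 1.6730 0.0000 0.0000 0.0000 0.0000 0.0000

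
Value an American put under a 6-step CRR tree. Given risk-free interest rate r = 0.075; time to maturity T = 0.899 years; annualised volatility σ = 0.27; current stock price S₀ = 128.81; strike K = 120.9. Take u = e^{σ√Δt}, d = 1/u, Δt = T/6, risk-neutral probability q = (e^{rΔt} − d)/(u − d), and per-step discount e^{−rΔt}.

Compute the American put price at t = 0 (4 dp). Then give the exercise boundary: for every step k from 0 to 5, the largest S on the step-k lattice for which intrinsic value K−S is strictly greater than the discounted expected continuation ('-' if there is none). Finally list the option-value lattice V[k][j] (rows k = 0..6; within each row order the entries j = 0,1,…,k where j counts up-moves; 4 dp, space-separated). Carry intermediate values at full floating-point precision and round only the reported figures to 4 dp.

price = 6.6222
boundary = - - - 94.1417 84.7994 94.1417
tree:
6.6222
10.9462 2.8965
17.4828 5.3339 0.7785
26.7583 9.5608 1.6675 0.0000
36.1006 16.4856 3.5717 0.0000 0.0000
44.5158 26.7583 7.6504 0.0000 0.0000 0.0000
52.0959 36.1006 16.3868 0.0000 0.0000 0.0000 0.0000

Δt=0.14983  u=1.11017  d=0.90076  q=0.52786  discount=0.98883
step 6 (expiry): payoffs max(K−S,0) = 52.0959 36.1006 16.3868 0.0000 0.0000 0.0000 0.0000
step 5: (k=5,j=0): S=76.3842, (K−S)⁺=44.5158, hold=43.1648 ⇒ V=44.5158 exercise | (k=5,j=1): S=94.1417, (K−S)⁺=26.7583, hold=25.4073 ⇒ V=26.7583 exercise | (k=5,j=2): S=116.0274, (K−S)⁺=4.8726, hold=7.6504 ⇒ V=7.6504 continue | (k=5,j=3): S=143.0009, (K−S)⁺=0.0000, hold=0.0000 ⇒ V=0.0000 continue | (k=5,j=4): S=176.2451, (K−S)⁺=0.0000, hold=0.0000 ⇒ V=0.0000 continue | (k=5,j=5): S=217.2178, (K−S)⁺=0.0000, hold=0.0000 ⇒ V=0.0000 continue  boundary S*=94.1417
step 4: (k=4,j=0): S=84.7994, (K−S)⁺=36.1006, hold=34.7496 ⇒ V=36.1006 exercise | (k=4,j=1): S=104.5132, (K−S)⁺=16.3868, hold=16.4856 ⇒ V=16.4856 continue | (k=4,j=2): S=128.8100, (K−S)⁺=0.0000, hold=3.5717 ⇒ V=3.5717 continue | (k=4,j=3): S=158.7552, (K−S)⁺=0.0000, hold=0.0000 ⇒ V=0.0000 continue | (k=4,j=4): S=195.6619, (K−S)⁺=0.0000, hold=0.0000 ⇒ V=0.0000 continue  boundary S*=84.7994
step 3: (k=3,j=0): S=94.1417, (K−S)⁺=26.7583, hold=25.4589 ⇒ V=26.7583 exercise | (k=3,j=1): S=116.0274, (K−S)⁺=4.8726, hold=9.5608 ⇒ V=9.5608 continue | (k=3,j=2): S=143.0009, (K−S)⁺=0.0000, hold=1.6675 ⇒ V=1.6675 continue | (k=3,j=3): S=176.2451, (K−S)⁺=0.0000, hold=0.0000 ⇒ V=0.0000 continue  boundary S*=94.1417
step 2: (k=2,j=0): S=104.5132, (K−S)⁺=16.3868, hold=17.4828 ⇒ V=17.4828 continue | (k=2,j=1): S=128.8100, (K−S)⁺=0.0000, hold=5.3339 ⇒ V=5.3339 continue | (k=2,j=2): S=158.7552, (K−S)⁺=0.0000, hold=0.7785 ⇒ V=0.7785 continue  boundary S*=-
step 1: (k=1,j=0): S=116.0274, (K−S)⁺=4.8726, hold=10.9462 ⇒ V=10.9462 continue | (k=1,j=1): S=143.0009, (K−S)⁺=0.0000, hold=2.8965 ⇒ V=2.8965 continue  boundary S*=-
step 0: (k=0,j=0): S=128.8100, (K−S)⁺=0.0000, hold=6.6222 ⇒ V=6.6222 continue  boundary S*=-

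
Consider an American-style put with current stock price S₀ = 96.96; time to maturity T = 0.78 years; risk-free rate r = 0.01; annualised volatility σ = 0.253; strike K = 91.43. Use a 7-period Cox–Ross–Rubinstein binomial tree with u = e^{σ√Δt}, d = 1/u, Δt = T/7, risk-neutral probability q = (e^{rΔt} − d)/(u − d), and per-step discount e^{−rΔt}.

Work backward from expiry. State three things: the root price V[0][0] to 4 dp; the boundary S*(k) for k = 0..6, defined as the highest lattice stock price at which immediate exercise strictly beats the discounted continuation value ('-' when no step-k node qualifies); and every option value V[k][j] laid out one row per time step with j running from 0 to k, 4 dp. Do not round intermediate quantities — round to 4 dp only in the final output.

price = 5.6763
boundary = - - - - 69.1642 75.2591 81.8912
tree:
5.6763
8.4027 2.8001
12.0811 4.5238 0.9798
16.7625 7.1476 1.7535 0.1620
22.2658 10.9689 3.1144 0.3153 0.0000
27.8671 16.1709 5.4812 0.6134 0.0000 0.0000
33.0148 22.2658 9.5388 1.1936 0.0000 0.0000 0.0000
37.7456 27.8671 16.1709 2.3224 0.0000 0.0000 0.0000 0.0000

params: Δt=0.11143 u=1.08812 d=0.91901 q=0.48549 e^(-rΔt)=0.99889
t_7 payoffs: 37.7456 27.8671 16.1709 2.3224 0.0000 0.0000 0.0000 0.0000
t_6: node(6,0) S=58.4152 payoff=33.0148 vs cont=32.9130 → 33.0148 [stop]  node(6,1) S=69.1642 payoff=22.2658 vs cont=22.1640 → 22.2658 [stop]  node(6,2) S=81.8912 payoff=9.5388 vs cont=9.4370 → 9.5388 [stop]  node(6,3) S=96.9600 payoff=0.0000 vs cont=1.1936 → 1.1936 [wait]  node(6,4) S=114.8017 payoff=0.0000 vs cont=0.0000 → 0.0000 [wait]  node(6,5) S=135.9264 payoff=0.0000 vs cont=0.0000 → 0.0000 [wait]  node(6,6) S=160.9383 payoff=0.0000 vs cont=0.0000 → 0.0000 [wait]  ⇒ S*(6)=81.8912
t_5: node(5,0) S=63.5629 payoff=27.8671 vs cont=27.7653 → 27.8671 [stop]  node(5,1) S=75.2591 payoff=16.1709 vs cont=16.0690 → 16.1709 [stop]  node(5,2) S=89.1076 payoff=2.3224 vs cont=5.4812 → 5.4812 [wait]  node(5,3) S=105.5044 payoff=0.0000 vs cont=0.6134 → 0.6134 [wait]  node(5,4) S=124.9183 payoff=0.0000 vs cont=0.0000 → 0.0000 [wait]  node(5,5) S=147.9046 payoff=0.0000 vs cont=0.0000 → 0.0000 [wait]  ⇒ S*(5)=75.2591
t_4: node(4,0) S=69.1642 payoff=22.2658 vs cont=22.1640 → 22.2658 [stop]  node(4,1) S=81.8912 payoff=9.5388 vs cont=10.9689 → 10.9689 [wait]  node(4,2) S=96.9600 payoff=0.0000 vs cont=3.1144 → 3.1144 [wait]  node(4,3) S=114.8017 payoff=0.0000 vs cont=0.3153 → 0.3153 [wait]  node(4,4) S=135.9264 payoff=0.0000 vs cont=0.0000 → 0.0000 [wait]  ⇒ S*(4)=69.1642
t_3: node(3,0) S=75.2591 payoff=16.1709 vs cont=16.7625 → 16.7625 [wait]  node(3,1) S=89.1076 payoff=2.3224 vs cont=7.1476 → 7.1476 [wait]  node(3,2) S=105.5044 payoff=0.0000 vs cont=1.7535 → 1.7535 [wait]  node(3,3) S=124.9183 payoff=0.0000 vs cont=0.1620 → 0.1620 [wait]  ⇒ S*(3)=-
t_2: node(2,0) S=81.8912 payoff=9.5388 vs cont=12.0811 → 12.0811 [wait]  node(2,1) S=96.9600 payoff=0.0000 vs cont=4.5238 → 4.5238 [wait]  node(2,2) S=114.8017 payoff=0.0000 vs cont=0.9798 → 0.9798 [wait]  ⇒ S*(2)=-
t_1: node(1,0) S=89.1076 payoff=2.3224 vs cont=8.4027 → 8.4027 [wait]  node(1,1) S=105.5044 payoff=0.0000 vs cont=2.8001 → 2.8001 [wait]  ⇒ S*(1)=-
t_0: node(0,0) S=96.9600 payoff=0.0000 vs cont=5.6763 → 5.6763 [wait]  ⇒ S*(0)=-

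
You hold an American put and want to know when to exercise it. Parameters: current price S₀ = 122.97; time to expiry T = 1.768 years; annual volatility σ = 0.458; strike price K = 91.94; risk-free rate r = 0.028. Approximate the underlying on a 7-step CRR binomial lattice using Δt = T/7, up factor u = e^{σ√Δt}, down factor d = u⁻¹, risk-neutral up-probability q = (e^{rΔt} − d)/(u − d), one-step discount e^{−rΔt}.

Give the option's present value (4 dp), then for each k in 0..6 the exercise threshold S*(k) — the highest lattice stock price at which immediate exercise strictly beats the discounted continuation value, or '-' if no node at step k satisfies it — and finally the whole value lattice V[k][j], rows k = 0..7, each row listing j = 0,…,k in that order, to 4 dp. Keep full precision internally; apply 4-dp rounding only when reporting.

price = 11.0943
boundary = - - - - 48.9717 38.9028 48.9717
tree:
11.0943
16.3467 5.0503
23.4210 8.2280 1.3678
32.4143 13.1408 2.5415 0.0000
42.9683 20.4263 4.7223 0.0000 0.0000
53.0372 30.5394 8.7745 0.0000 0.0000 0.0000
61.0358 42.9683 16.3037 0.0000 0.0000 0.0000 0.0000
67.3899 53.0372 30.2935 0.0000 0.0000 0.0000 0.0000 0.0000

Δt=0.25257  u=1.25882  d=0.79439  q=0.45799  discount=0.99295
step 7 (expiry): payoffs max(K−S,0) = 67.3899 53.0372 30.2935 0.0000 0.0000 0.0000 0.0000 0.0000
step 6: (k=6,j=0): S=30.9042, (K−S)⁺=61.0358, hold=60.3879 ⇒ V=61.0358 exercise | (k=6,j=1): S=48.9717, (K−S)⁺=42.9683, hold=42.3204 ⇒ V=42.9683 exercise | (k=6,j=2): S=77.6018, (K−S)⁺=14.3382, hold=16.3037 ⇒ V=16.3037 continue | (k=6,j=3): S=122.9700, (K−S)⁺=0.0000, hold=0.0000 ⇒ V=0.0000 continue | (k=6,j=4): S=194.8617, (K−S)⁺=0.0000, hold=0.0000 ⇒ V=0.0000 continue | (k=6,j=5): S=308.7831, (K−S)⁺=0.0000, hold=0.0000 ⇒ V=0.0000 continue | (k=6,j=6): S=489.3063, (K−S)⁺=0.0000, hold=0.0000 ⇒ V=0.0000 continue  boundary S*=48.9717
step 5: (k=5,j=0): S=38.9028, (K−S)⁺=53.0372, hold=52.3893 ⇒ V=53.0372 exercise | (k=5,j=1): S=61.6465, (K−S)⁺=30.2935, hold=30.5394 ⇒ V=30.5394 continue | (k=5,j=2): S=97.6867, (K−S)⁺=0.0000, hold=8.7745 ⇒ V=8.7745 continue | (k=5,j=3): S=154.7971, (K−S)⁺=0.0000, hold=0.0000 ⇒ V=0.0000 continue | (k=5,j=4): S=245.2957, (K−S)⁺=0.0000, hold=0.0000 ⇒ V=0.0000 continue | (k=5,j=5): S=388.7024, (K−S)⁺=0.0000, hold=0.0000 ⇒ V=0.0000 continue  boundary S*=38.9028
step 4: (k=4,j=0): S=48.9717, (K−S)⁺=42.9683, hold=42.4323 ⇒ V=42.9683 exercise | (k=4,j=1): S=77.6018, (K−S)⁺=14.3382, hold=20.4263 ⇒ V=20.4263 continue | (k=4,j=2): S=122.9700, (K−S)⁺=0.0000, hold=4.7223 ⇒ V=4.7223 continue | (k=4,j=3): S=194.8617, (K−S)⁺=0.0000, hold=0.0000 ⇒ V=0.0000 continue | (k=4,j=4): S=308.7831, (K−S)⁺=0.0000, hold=0.0000 ⇒ V=0.0000 continue  boundary S*=48.9717
step 3: (k=3,j=0): S=61.6465, (K−S)⁺=30.2935, hold=32.4143 ⇒ V=32.4143 continue | (k=3,j=1): S=97.6867, (K−S)⁺=0.0000, hold=13.1408 ⇒ V=13.1408 continue | (k=3,j=2): S=154.7971, (K−S)⁺=0.0000, hold=2.5415 ⇒ V=2.5415 continue | (k=3,j=3): S=245.2957, (K−S)⁺=0.0000, hold=0.0000 ⇒ V=0.0000 continue  boundary S*=-
step 2: (k=2,j=0): S=77.6018, (K−S)⁺=14.3382, hold=23.4210 ⇒ V=23.4210 continue | (k=2,j=1): S=122.9700, (K−S)⁺=0.0000, hold=8.2280 ⇒ V=8.2280 continue | (k=2,j=2): S=194.8617, (K−S)⁺=0.0000, hold=1.3678 ⇒ V=1.3678 continue  boundary S*=-
step 1: (k=1,j=0): S=97.6867, (K−S)⁺=0.0000, hold=16.3467 ⇒ V=16.3467 continue | (k=1,j=1): S=154.7971, (K−S)⁺=0.0000, hold=5.0503 ⇒ V=5.0503 continue  boundary S*=-
step 0: (k=0,j=0): S=122.9700, (K−S)⁺=0.0000, hold=11.0943 ⇒ V=11.0943 continue  boundary S*=-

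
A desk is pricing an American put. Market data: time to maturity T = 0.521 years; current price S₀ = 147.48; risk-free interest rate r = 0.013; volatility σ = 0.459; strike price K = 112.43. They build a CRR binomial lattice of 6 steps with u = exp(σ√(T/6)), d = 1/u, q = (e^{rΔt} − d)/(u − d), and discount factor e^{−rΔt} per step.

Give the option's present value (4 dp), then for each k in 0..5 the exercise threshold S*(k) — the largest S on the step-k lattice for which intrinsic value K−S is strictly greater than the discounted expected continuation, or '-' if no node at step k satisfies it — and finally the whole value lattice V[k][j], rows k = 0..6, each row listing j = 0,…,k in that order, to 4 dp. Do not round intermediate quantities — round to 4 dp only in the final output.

params: Δt=0.08683 u=1.14483 d=0.87349 q=0.47040 e^(-rΔt)=0.99887
t_6 payoffs: 46.9230 26.5742 0.0000 0.0000 0.0000 0.0000 0.0000
t_5: node(5,0) S=74.9944 payoff=37.4356 vs cont=37.3088 → 37.4356 [stop]  node(5,1) S=98.2903 payoff=14.1397 vs cont=14.0578 → 14.1397 [stop]  node(5,2) S=128.8227 payoff=0.0000 vs cont=0.0000 → 0.0000 [wait]  node(5,3) S=168.8395 payoff=0.0000 vs cont=0.0000 → 0.0000 [wait]  node(5,4) S=221.2869 payoff=0.0000 vs cont=0.0000 → 0.0000 [wait]  node(5,5) S=290.0263 payoff=0.0000 vs cont=0.0000 → 0.0000 [wait]  ⇒ S*(5)=98.2903
t_4: node(4,0) S=85.8558 payoff=26.5742 vs cont=26.4473 → 26.5742 [stop]  node(4,1) S=112.5256 payoff=0.0000 vs cont=7.4799 → 7.4799 [wait]  node(4,2) S=147.4800 payoff=0.0000 vs cont=0.0000 → 0.0000 [wait]  node(4,3) S=193.2924 payoff=0.0000 vs cont=0.0000 → 0.0000 [wait]  node(4,4) S=253.3358 payoff=0.0000 vs cont=0.0000 → 0.0000 [wait]  ⇒ S*(4)=85.8558
t_3: node(3,0) S=98.2903 payoff=14.1397 vs cont=17.5724 → 17.5724 [wait]  node(3,1) S=128.8227 payoff=0.0000 vs cont=3.9569 → 3.9569 [wait]  node(3,2) S=168.8395 payoff=0.0000 vs cont=0.0000 → 0.0000 [wait]  node(3,3) S=221.2869 payoff=0.0000 vs cont=0.0000 → 0.0000 [wait]  ⇒ S*(3)=-
t_2: node(2,0) S=112.5256 payoff=0.0000 vs cont=11.1551 → 11.1551 [wait]  node(2,1) S=147.4800 payoff=0.0000 vs cont=2.0932 → 2.0932 [wait]  node(2,2) S=193.2924 payoff=0.0000 vs cont=0.0000 → 0.0000 [wait]  ⇒ S*(2)=-
t_1: node(1,0) S=128.8227 payoff=0.0000 vs cont=6.8846 → 6.8846 [wait]  node(1,1) S=168.8395 payoff=0.0000 vs cont=1.1073 → 1.1073 [wait]  ⇒ S*(1)=-
t_0: node(0,0) S=147.4800 payoff=0.0000 vs cont=4.1623 → 4.1623 [wait]  ⇒ S*(0)=-

price = 4.1623
boundary = - - - - 85.8558 98.2903
tree:
4.1623
6.8846 1.1073
11.1551 2.0932 0.0000
17.5724 3.9569 0.0000 0.0000
26.5742 7.4799 0.0000 0.0000 0.0000
37.4356 14.1397 0.0000 0.0000 0.0000 0.0000
46.9230 26.5742 0.0000 0.0000 0.0000 0.0000 0.0000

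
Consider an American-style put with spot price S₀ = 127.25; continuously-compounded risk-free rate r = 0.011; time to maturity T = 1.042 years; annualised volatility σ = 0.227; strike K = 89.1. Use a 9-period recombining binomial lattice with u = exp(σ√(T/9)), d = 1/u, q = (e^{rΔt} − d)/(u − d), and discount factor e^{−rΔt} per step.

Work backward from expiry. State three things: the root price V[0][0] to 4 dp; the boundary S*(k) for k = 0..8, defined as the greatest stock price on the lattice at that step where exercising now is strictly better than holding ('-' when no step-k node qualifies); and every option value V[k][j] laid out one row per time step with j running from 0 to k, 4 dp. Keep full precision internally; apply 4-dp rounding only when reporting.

params: Δt=0.11578 u=1.08030 d=0.92567 q=0.48894 e^(-rΔt)=0.99873
t_9 payoffs: 25.6026 14.9953 2.6162 0.0000 0.0000 0.0000 0.0000 0.0000 0.0000 0.0000
t_8: node(8,0) S=68.5963 payoff=20.5037 vs cont=20.3903 → 20.5037 [stop]  node(8,1) S=80.0553 payoff=9.0447 vs cont=8.9313 → 9.0447 [stop]  node(8,2) S=93.4285 payoff=0.0000 vs cont=1.3353 → 1.3353 [wait]  node(8,3) S=109.0357 payoff=0.0000 vs cont=0.0000 → 0.0000 [wait]  node(8,4) S=127.2500 payoff=0.0000 vs cont=0.0000 → 0.0000 [wait]  node(8,5) S=148.5070 payoff=0.0000 vs cont=0.0000 → 0.0000 [wait]  node(8,6) S=173.3150 payoff=0.0000 vs cont=0.0000 → 0.0000 [wait]  node(8,7) S=202.2672 payoff=0.0000 vs cont=0.0000 → 0.0000 [wait]  node(8,8) S=236.0558 payoff=0.0000 vs cont=0.0000 → 0.0000 [wait]  ⇒ S*(8)=80.0553
t_7: node(7,0) S=74.1047 payoff=14.9953 vs cont=14.8819 → 14.9953 [stop]  node(7,1) S=86.4838 payoff=2.6162 vs cont=5.2686 → 5.2686 [wait]  node(7,2) S=100.9309 payoff=0.0000 vs cont=0.6816 → 0.6816 [wait]  node(7,3) S=117.7913 payoff=0.0000 vs cont=0.0000 → 0.0000 [wait]  node(7,4) S=137.4682 payoff=0.0000 vs cont=0.0000 → 0.0000 [wait]  node(7,5) S=160.4322 payoff=0.0000 vs cont=0.0000 → 0.0000 [wait]  node(7,6) S=187.2323 payoff=0.0000 vs cont=0.0000 → 0.0000 [wait]  node(7,7) S=218.5094 payoff=0.0000 vs cont=0.0000 → 0.0000 [wait]  ⇒ S*(7)=74.1047
t_6: node(6,0) S=80.0553 payoff=9.0447 vs cont=10.2265 → 10.2265 [wait]  node(6,1) S=93.4285 payoff=0.0000 vs cont=3.0219 → 3.0219 [wait]  node(6,2) S=109.0357 payoff=0.0000 vs cont=0.3479 → 0.3479 [wait]  node(6,3) S=127.2500 payoff=0.0000 vs cont=0.0000 → 0.0000 [wait]  node(6,4) S=148.5070 payoff=0.0000 vs cont=0.0000 → 0.0000 [wait]  node(6,5) S=173.3150 payoff=0.0000 vs cont=0.0000 → 0.0000 [wait]  node(6,6) S=202.2672 payoff=0.0000 vs cont=0.0000 → 0.0000 [wait]  ⇒ S*(6)=-
t_5: node(5,0) S=86.4838 payoff=2.6162 vs cont=6.6954 → 6.6954 [wait]  node(5,1) S=100.9309 payoff=0.0000 vs cont=1.7123 → 1.7123 [wait]  node(5,2) S=117.7913 payoff=0.0000 vs cont=0.1776 → 0.1776 [wait]  node(5,3) S=137.4682 payoff=0.0000 vs cont=0.0000 → 0.0000 [wait]  node(5,4) S=160.4322 payoff=0.0000 vs cont=0.0000 → 0.0000 [wait]  node(5,5) S=187.2323 payoff=0.0000 vs cont=0.0000 → 0.0000 [wait]  ⇒ S*(5)=-
t_4: node(4,0) S=93.4285 payoff=0.0000 vs cont=4.2535 → 4.2535 [wait]  node(4,1) S=109.0357 payoff=0.0000 vs cont=0.9607 → 0.9607 [wait]  node(4,2) S=127.2500 payoff=0.0000 vs cont=0.0906 → 0.0906 [wait]  node(4,3) S=148.5070 payoff=0.0000 vs cont=0.0000 → 0.0000 [wait]  node(4,4) S=173.3150 payoff=0.0000 vs cont=0.0000 → 0.0000 [wait]  ⇒ S*(4)=-
t_3: node(3,0) S=100.9309 payoff=0.0000 vs cont=2.6401 → 2.6401 [wait]  node(3,1) S=117.7913 payoff=0.0000 vs cont=0.5346 → 0.5346 [wait]  node(3,2) S=137.4682 payoff=0.0000 vs cont=0.0463 → 0.0463 [wait]  node(3,3) S=160.4322 payoff=0.0000 vs cont=0.0000 → 0.0000 [wait]  ⇒ S*(3)=-
t_2: node(2,0) S=109.0357 payoff=0.0000 vs cont=1.6086 → 1.6086 [wait]  node(2,1) S=127.2500 payoff=0.0000 vs cont=0.2954 → 0.2954 [wait]  node(2,2) S=148.5070 payoff=0.0000 vs cont=0.0236 → 0.0236 [wait]  ⇒ S*(2)=-
t_1: node(1,0) S=117.7913 payoff=0.0000 vs cont=0.9653 → 0.9653 [wait]  node(1,1) S=137.4682 payoff=0.0000 vs cont=0.1623 → 0.1623 [wait]  ⇒ S*(1)=-
t_0: node(0,0) S=127.2500 payoff=0.0000 vs cont=0.5720 → 0.5720 [wait]  ⇒ S*(0)=-

price = 0.5720
boundary = - - - - - - - 74.1047 80.0553
tree:
0.5720
0.9653 0.1623
1.6086 0.2954 0.0236
2.6401 0.5346 0.0463 0.0000
4.2535 0.9607 0.0906 0.0000 0.0000
6.6954 1.7123 0.1776 0.0000 0.0000 0.0000
10.2265 3.0219 0.3479 0.0000 0.0000 0.0000 0.0000
14.9953 5.2686 0.6816 0.0000 0.0000 0.0000 0.0000 0.0000
20.5037 9.0447 1.3353 0.0000 0.0000 0.0000 0.0000 0.0000 0.0000
25.6026 14.9953 2.6162 0.0000 0.0000 0.0000 0.0000 0.0000 0.0000 0.0000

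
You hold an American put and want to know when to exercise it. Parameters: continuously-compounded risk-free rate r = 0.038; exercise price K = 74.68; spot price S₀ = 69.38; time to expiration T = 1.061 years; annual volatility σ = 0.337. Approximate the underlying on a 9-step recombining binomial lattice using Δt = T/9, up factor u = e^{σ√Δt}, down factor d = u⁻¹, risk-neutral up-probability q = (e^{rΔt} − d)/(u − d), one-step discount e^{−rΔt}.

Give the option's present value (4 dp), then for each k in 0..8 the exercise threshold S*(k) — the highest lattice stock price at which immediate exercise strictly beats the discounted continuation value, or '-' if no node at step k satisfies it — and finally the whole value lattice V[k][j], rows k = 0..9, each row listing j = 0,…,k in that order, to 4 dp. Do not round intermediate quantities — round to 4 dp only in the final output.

Δt=0.11789  u=1.12267  d=0.89073  q=0.49046  discount=0.99553
step 9 (expiry): payoffs max(K−S,0) = 50.1911 43.8146 35.7776 25.6480 12.8808 0.0000 0.0000 0.0000 0.0000 0.0000
step 8: (k=8,j=0): S=27.4929, (K−S)⁺=47.1871, hold=46.8533 ⇒ V=47.1871 exercise | (k=8,j=1): S=34.6517, (K−S)⁺=40.0283, hold=39.6945 ⇒ V=40.0283 exercise | (k=8,j=2): S=43.6745, (K−S)⁺=31.0055, hold=30.6717 ⇒ V=31.0055 exercise | (k=8,j=3): S=55.0467, (K−S)⁺=19.6333, hold=19.2995 ⇒ V=19.6333 exercise | (k=8,j=4): S=69.3800, (K−S)⁺=5.3000, hold=6.5339 ⇒ V=6.5339 continue | (k=8,j=5): S=87.4455, (K−S)⁺=0.0000, hold=0.0000 ⇒ V=0.0000 continue | (k=8,j=6): S=110.2151, (K−S)⁺=0.0000, hold=0.0000 ⇒ V=0.0000 continue | (k=8,j=7): S=138.9135, (K−S)⁺=0.0000, hold=0.0000 ⇒ V=0.0000 continue | (k=8,j=8): S=175.0845, (K−S)⁺=0.0000, hold=0.0000 ⇒ V=0.0000 continue  boundary S*=55.0467
step 7: (k=7,j=0): S=30.8654, (K−S)⁺=43.8146, hold=43.4808 ⇒ V=43.8146 exercise | (k=7,j=1): S=38.9024, (K−S)⁺=35.7776, hold=35.4438 ⇒ V=35.7776 exercise | (k=7,j=2): S=49.0320, (K−S)⁺=25.6480, hold=25.3142 ⇒ V=25.6480 exercise | (k=7,j=3): S=61.7992, (K−S)⁺=12.8808, hold=13.1495 ⇒ V=13.1495 continue | (k=7,j=4): S=77.8908, (K−S)⁺=0.0000, hold=3.3144 ⇒ V=3.3144 continue | (k=7,j=5): S=98.1724, (K−S)⁺=0.0000, hold=0.0000 ⇒ V=0.0000 continue | (k=7,j=6): S=123.7350, (K−S)⁺=0.0000, hold=0.0000 ⇒ V=0.0000 continue | (k=7,j=7): S=155.9539, (K−S)⁺=0.0000, hold=0.0000 ⇒ V=0.0000 continue  boundary S*=49.0320
step 6: (k=6,j=0): S=34.6517, (K−S)⁺=40.0283, hold=39.6945 ⇒ V=40.0283 exercise | (k=6,j=1): S=43.6745, (K−S)⁺=31.0055, hold=30.6717 ⇒ V=31.0055 exercise | (k=6,j=2): S=55.0467, (K−S)⁺=19.6333, hold=19.4307 ⇒ V=19.6333 exercise | (k=6,j=3): S=69.3800, (K−S)⁺=5.3000, hold=8.2885 ⇒ V=8.2885 continue | (k=6,j=4): S=87.4455, (K−S)⁺=0.0000, hold=1.6813 ⇒ V=1.6813 continue | (k=6,j=5): S=110.2151, (K−S)⁺=0.0000, hold=0.0000 ⇒ V=0.0000 continue | (k=6,j=6): S=138.9135, (K−S)⁺=0.0000, hold=0.0000 ⇒ V=0.0000 continue  boundary S*=55.0467
step 5: (k=5,j=0): S=38.9024, (K−S)⁺=35.7776, hold=35.4438 ⇒ V=35.7776 exercise | (k=5,j=1): S=49.0320, (K−S)⁺=25.6480, hold=25.3142 ⇒ V=25.6480 exercise | (k=5,j=2): S=61.7992, (K−S)⁺=12.8808, hold=14.0063 ⇒ V=14.0063 continue | (k=5,j=3): S=77.8908, (K−S)⁺=0.0000, hold=5.0253 ⇒ V=5.0253 continue | (k=5,j=4): S=98.1724, (K−S)⁺=0.0000, hold=0.8528 ⇒ V=0.8528 continue | (k=5,j=5): S=123.7350, (K−S)⁺=0.0000, hold=0.0000 ⇒ V=0.0000 continue  boundary S*=49.0320
step 4: (k=4,j=0): S=43.6745, (K−S)⁺=31.0055, hold=30.6717 ⇒ V=31.0055 exercise | (k=4,j=1): S=55.0467, (K−S)⁺=19.6333, hold=19.8491 ⇒ V=19.8491 continue | (k=4,j=2): S=69.3800, (K−S)⁺=5.3000, hold=9.5585 ⇒ V=9.5585 continue | (k=4,j=3): S=87.4455, (K−S)⁺=0.0000, hold=2.9656 ⇒ V=2.9656 continue | (k=4,j=4): S=110.2151, (K−S)⁺=0.0000, hold=0.4326 ⇒ V=0.4326 continue  boundary S*=43.6745
step 3: (k=3,j=0): S=49.0320, (K−S)⁺=25.6480, hold=25.4196 ⇒ V=25.6480 exercise | (k=3,j=1): S=61.7992, (K−S)⁺=12.8808, hold=14.7358 ⇒ V=14.7358 continue | (k=3,j=2): S=77.8908, (K−S)⁺=0.0000, hold=6.2967 ⇒ V=6.2967 continue | (k=3,j=3): S=98.1724, (K−S)⁺=0.0000, hold=1.7155 ⇒ V=1.7155 continue  boundary S*=49.0320
step 2: (k=2,j=0): S=55.0467, (K−S)⁺=19.6333, hold=20.2053 ⇒ V=20.2053 continue | (k=2,j=1): S=69.3800, (K−S)⁺=5.3000, hold=10.5493 ⇒ V=10.5493 continue | (k=2,j=2): S=87.4455, (K−S)⁺=0.0000, hold=4.0317 ⇒ V=4.0317 continue  boundary S*=-
step 1: (k=1,j=0): S=61.7992, (K−S)⁺=12.8808, hold=15.4002 ⇒ V=15.4002 continue | (k=1,j=1): S=77.8908, (K−S)⁺=0.0000, hold=7.3198 ⇒ V=7.3198 continue  boundary S*=-
step 0: (k=0,j=0): S=69.3800, (K−S)⁺=5.3000, hold=11.3860 ⇒ V=11.3860 continue  boundary S*=-

price = 11.3860
boundary = - - - 49.0320 43.6745 49.0320 55.0467 49.0320 55.0467
tree:
11.3860
15.4002 7.3198
20.2053 10.5493 4.0317
25.6480 14.7358 6.2967 1.7155
31.0055 19.8491 9.5585 2.9656 0.4326
35.7776 25.6480 14.0063 5.0253 0.8528 0.0000
40.0283 31.0055 19.6333 8.2885 1.6813 0.0000 0.0000
43.8146 35.7776 25.6480 13.1495 3.3144 0.0000 0.0000 0.0000
47.1871 40.0283 31.0055 19.6333 6.5339 0.0000 0.0000 0.0000 0.0000
50.1911 43.8146 35.7776 25.6480 12.8808 0.0000 0.0000 0.0000 0.0000 0.0000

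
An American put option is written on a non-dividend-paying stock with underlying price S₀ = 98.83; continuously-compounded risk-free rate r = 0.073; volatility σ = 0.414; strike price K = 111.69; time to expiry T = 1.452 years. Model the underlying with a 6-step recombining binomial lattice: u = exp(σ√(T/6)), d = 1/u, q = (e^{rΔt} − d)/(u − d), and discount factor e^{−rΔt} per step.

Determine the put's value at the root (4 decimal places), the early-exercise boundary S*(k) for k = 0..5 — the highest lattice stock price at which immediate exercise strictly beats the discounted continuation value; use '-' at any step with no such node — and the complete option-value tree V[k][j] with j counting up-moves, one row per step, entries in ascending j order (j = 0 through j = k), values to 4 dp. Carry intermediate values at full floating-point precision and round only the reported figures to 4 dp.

price = 23.0457
boundary = - - 65.7644 53.6466 65.7644 80.6195
tree:
23.0457
33.1164 13.5108
45.9256 21.1263 6.1589
58.0434 31.8878 10.8109 1.5921
67.9284 45.9256 18.5883 3.1945 0.0000
75.9920 58.0434 31.0705 6.4094 0.0000 0.0000
82.5697 67.9284 45.9256 12.8600 0.0000 0.0000 0.0000

Δt=0.24200, u=1.22588, d=0.81574, q=0.49272, disc=e^(-rΔt)=0.98249
k=6 terminal: V=max(K-S,0) → 82.5697 67.9284 45.9256 12.8600 0.0000 0.0000 0.0000
k=5: j=0 S=35.6980 intr=75.9920 cont=74.0362 V=75.9920[EX]; j=1 S=53.6466 intr=58.0434 cont=56.0876 V=58.0434[EX]; j=2 S=80.6195 intr=31.0705 cont=29.1147 V=31.0705[EX]; j=3 S=121.1540 intr=0.0000 cont=6.4094 V=6.4094[hold]; j=4 S=182.0688 intr=0.0000 cont=0.0000 V=0.0000[hold]; j=5 S=273.6108 intr=0.0000 cont=0.0000 V=0.0000[hold]  S*(5)=80.6195
k=4: j=0 S=43.7616 intr=67.9284 cont=65.9726 V=67.9284[EX]; j=1 S=65.7644 intr=45.9256 cont=43.9698 V=45.9256[EX]; j=2 S=98.8300 intr=12.8600 cont=18.5883 V=18.5883[hold]; j=3 S=148.5206 intr=0.0000 cont=3.1945 V=3.1945[hold]; j=4 S=223.1949 intr=0.0000 cont=0.0000 V=0.0000[hold]  S*(4)=65.7644
k=3: j=0 S=53.6466 intr=58.0434 cont=56.0876 V=58.0434[EX]; j=1 S=80.6195 intr=31.0705 cont=31.8878 V=31.8878[hold]; j=2 S=121.1540 intr=0.0000 cont=10.8109 V=10.8109[hold]; j=3 S=182.0688 intr=0.0000 cont=1.5921 V=1.5921[hold]  S*(3)=53.6466
k=2: j=0 S=65.7644 intr=45.9256 cont=44.3654 V=45.9256[EX]; j=1 S=98.8300 intr=12.8600 cont=21.1263 V=21.1263[hold]; j=2 S=148.5206 intr=0.0000 cont=6.1589 V=6.1589[hold]  S*(2)=65.7644
k=1: j=0 S=80.6195 intr=31.0705 cont=33.1164 V=33.1164[hold]; j=1 S=121.1540 intr=0.0000 cont=13.5108 V=13.5108[hold]  S*(1)=-
k=0: j=0 S=98.8300 intr=12.8600 cont=23.0457 V=23.0457[hold]  S*(0)=-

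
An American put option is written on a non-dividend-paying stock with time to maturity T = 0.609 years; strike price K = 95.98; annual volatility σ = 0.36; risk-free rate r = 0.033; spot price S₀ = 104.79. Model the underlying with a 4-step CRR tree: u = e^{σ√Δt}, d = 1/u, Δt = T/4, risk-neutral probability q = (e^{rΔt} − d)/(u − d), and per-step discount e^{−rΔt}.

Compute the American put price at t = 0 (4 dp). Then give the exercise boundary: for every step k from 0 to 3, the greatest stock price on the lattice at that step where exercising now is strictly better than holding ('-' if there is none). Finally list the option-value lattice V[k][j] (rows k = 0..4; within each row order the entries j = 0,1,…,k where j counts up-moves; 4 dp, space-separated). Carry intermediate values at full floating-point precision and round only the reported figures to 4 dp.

Δt=0.15225, u=1.15081, d=0.86895, q=0.48281, disc=e^(-rΔt)=0.99499
k=4 terminal: V=max(K-S,0) → 36.2352 16.8557 0.0000 0.0000 0.0000
k=3: j=0 S=68.7551 intr=27.2249 cont=26.7439 V=27.2249[EX]; j=1 S=91.0573 intr=4.9227 cont=8.6739 V=8.6739[hold]; j=2 S=120.5938 intr=0.0000 cont=0.0000 V=0.0000[hold]; j=3 S=159.7110 intr=0.0000 cont=0.0000 V=0.0000[hold]  S*(3)=68.7551
k=2: j=0 S=79.1243 intr=16.8557 cont=18.1767 V=18.1767[hold]; j=1 S=104.7900 intr=0.0000 cont=4.4636 V=4.4636[hold]; j=2 S=138.7809 intr=0.0000 cont=0.0000 V=0.0000[hold]  S*(2)=-
k=1: j=0 S=91.0573 intr=4.9227 cont=11.4980 V=11.4980[hold]; j=1 S=120.5938 intr=0.0000 cont=2.2969 V=2.2969[hold]  S*(1)=-
k=0: j=0 S=104.7900 intr=0.0000 cont=7.0203 V=7.0203[hold]  S*(0)=-

price = 7.0203
boundary = - - - 68.7551
tree:
7.0203
11.4980 2.2969
18.1767 4.4636 0.0000
27.2249 8.6739 0.0000 0.0000
36.2352 16.8557 0.0000 0.0000 0.0000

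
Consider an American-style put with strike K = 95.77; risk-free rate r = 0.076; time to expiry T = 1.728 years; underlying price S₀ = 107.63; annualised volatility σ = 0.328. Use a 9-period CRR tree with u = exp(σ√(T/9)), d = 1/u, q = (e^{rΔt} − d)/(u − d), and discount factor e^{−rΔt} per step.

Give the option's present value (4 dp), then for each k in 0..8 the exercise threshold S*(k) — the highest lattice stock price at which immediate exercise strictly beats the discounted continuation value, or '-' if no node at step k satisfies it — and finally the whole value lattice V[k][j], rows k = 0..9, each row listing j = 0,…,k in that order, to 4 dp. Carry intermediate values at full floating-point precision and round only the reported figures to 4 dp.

price = 7.9988
boundary = - - - 69.9326 60.5706 69.9326 60.5706 69.9326 80.7417
tree:
7.9988
12.1821 4.2889
18.0348 7.0200 1.8402
25.8374 11.2040 3.2815 0.5358
35.1994 17.3398 5.7476 1.0537 0.0635
43.3081 25.8374 9.8349 2.0637 0.1329 0.0000
50.3313 35.1994 16.3068 4.0230 0.2781 0.0000 0.0000
56.4142 43.3081 25.8374 7.8001 0.5820 0.0000 0.0000 0.0000
61.6829 50.3313 35.1994 15.0283 1.2179 0.0000 0.0000 0.0000 0.0000
66.2462 56.4142 43.3081 25.8374 2.5486 0.0000 0.0000 0.0000 0.0000 0.0000

Δt=0.19200, u=1.15456, d=0.86613, q=0.51509, disc=e^(-rΔt)=0.98551
k=9 terminal: V=max(K-S,0) → 66.2462 56.4142 43.3081 25.8374 2.5486 0.0000 0.0000 0.0000 0.0000 0.0000
k=8: j=0 S=34.0871 intr=61.6829 cont=60.2955 V=61.6829[EX]; j=1 S=45.4387 intr=50.3313 cont=48.9439 V=50.3313[EX]; j=2 S=60.5706 intr=35.1994 cont=33.8121 V=35.1994[EX]; j=3 S=80.7417 intr=15.0283 cont=13.6410 V=15.0283[EX]; j=4 S=107.6300 intr=0.0000 cont=1.2179 V=1.2179[hold]; j=5 S=143.4726 intr=0.0000 cont=0.0000 V=0.0000[hold]; j=6 S=191.2514 intr=0.0000 cont=0.0000 V=0.0000[hold]; j=7 S=254.9414 intr=0.0000 cont=0.0000 V=0.0000[hold]; j=8 S=339.8413 intr=0.0000 cont=0.0000 V=0.0000[hold]  S*(8)=80.7417
k=7: j=0 S=39.3558 intr=56.4142 cont=55.0269 V=56.4142[EX]; j=1 S=52.4619 intr=43.3081 cont=41.9208 V=43.3081[EX]; j=2 S=69.9326 intr=25.8374 cont=24.4500 V=25.8374[EX]; j=3 S=93.2214 intr=2.5486 cont=7.8001 V=7.8001[hold]; j=4 S=124.2657 intr=0.0000 cont=0.5820 V=0.5820[hold]; j=5 S=165.6483 intr=0.0000 cont=0.0000 V=0.0000[hold]; j=6 S=220.8119 intr=0.0000 cont=0.0000 V=0.0000[hold]; j=7 S=294.3461 intr=0.0000 cont=0.0000 V=0.0000[hold]  S*(7)=69.9326
k=6: j=0 S=45.4387 intr=50.3313 cont=48.9439 V=50.3313[EX]; j=1 S=60.5706 intr=35.1994 cont=33.8121 V=35.1994[EX]; j=2 S=80.7417 intr=15.0283 cont=16.3068 V=16.3068[hold]; j=3 S=107.6300 intr=0.0000 cont=4.0230 V=4.0230[hold]; j=4 S=143.4726 intr=0.0000 cont=0.2781 V=0.2781[hold]; j=5 S=191.2514 intr=0.0000 cont=0.0000 V=0.0000[hold]; j=6 S=254.9414 intr=0.0000 cont=0.0000 V=0.0000[hold]  S*(6)=60.5706
k=5: j=0 S=52.4619 intr=43.3081 cont=41.9208 V=43.3081[EX]; j=1 S=69.9326 intr=25.8374 cont=25.0990 V=25.8374[EX]; j=2 S=93.2214 intr=2.5486 cont=9.8349 V=9.8349[hold]; j=3 S=124.2657 intr=0.0000 cont=2.0637 V=2.0637[hold]; j=4 S=165.6483 intr=0.0000 cont=0.1329 V=0.1329[hold]; j=5 S=220.8119 intr=0.0000 cont=0.0000 V=0.0000[hold]  S*(5)=69.9326
k=4: j=0 S=60.5706 intr=35.1994 cont=33.8121 V=35.1994[EX]; j=1 S=80.7417 intr=15.0283 cont=17.3398 V=17.3398[hold]; j=2 S=107.6300 intr=0.0000 cont=5.7476 V=5.7476[hold]; j=3 S=143.4726 intr=0.0000 cont=1.0537 V=1.0537[hold]; j=4 S=191.2514 intr=0.0000 cont=0.0635 V=0.0635[hold]  S*(4)=60.5706
k=3: j=0 S=69.9326 intr=25.8374 cont=25.6234 V=25.8374[EX]; j=1 S=93.2214 intr=2.5486 cont=11.2040 V=11.2040[hold]; j=2 S=124.2657 intr=0.0000 cont=3.2815 V=3.2815[hold]; j=3 S=165.6483 intr=0.0000 cont=0.5358 V=0.5358[hold]  S*(3)=69.9326
k=2: j=0 S=80.7417 intr=15.0283 cont=18.0348 V=18.0348[hold]; j=1 S=107.6300 intr=0.0000 cont=7.0200 V=7.0200[hold]; j=2 S=143.4726 intr=0.0000 cont=1.8402 V=1.8402[hold]  S*(2)=-
k=1: j=0 S=93.2214 intr=2.5486 cont=12.1821 V=12.1821[hold]; j=1 S=124.2657 intr=0.0000 cont=4.2889 V=4.2889[hold]  S*(1)=-
k=0: j=0 S=107.6300 intr=0.0000 cont=7.9988 V=7.9988[hold]  S*(0)=-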